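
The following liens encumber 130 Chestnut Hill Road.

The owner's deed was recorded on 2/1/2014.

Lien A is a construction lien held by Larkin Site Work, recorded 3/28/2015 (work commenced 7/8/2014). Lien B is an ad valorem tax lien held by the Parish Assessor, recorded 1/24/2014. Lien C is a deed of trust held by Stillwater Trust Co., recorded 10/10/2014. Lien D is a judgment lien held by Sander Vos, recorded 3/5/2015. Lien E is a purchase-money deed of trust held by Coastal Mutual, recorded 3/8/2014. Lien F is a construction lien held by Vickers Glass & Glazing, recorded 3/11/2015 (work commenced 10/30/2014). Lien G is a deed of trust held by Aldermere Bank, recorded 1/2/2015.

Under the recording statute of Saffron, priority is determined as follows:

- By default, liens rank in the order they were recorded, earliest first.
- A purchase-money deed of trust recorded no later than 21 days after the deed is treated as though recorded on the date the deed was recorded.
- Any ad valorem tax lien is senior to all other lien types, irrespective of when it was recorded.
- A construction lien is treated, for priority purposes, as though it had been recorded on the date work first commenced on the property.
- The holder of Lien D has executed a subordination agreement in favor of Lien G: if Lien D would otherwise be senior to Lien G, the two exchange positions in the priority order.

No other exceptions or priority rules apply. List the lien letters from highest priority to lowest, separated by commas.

B, E, A, C, F, G, D

Adjusting effective dates: A is treated as recorded 7/8/2014, the work-commencement date; E missed the 21-day window (35 days after the deed), so its recording date stands; F's effective date is 10/30/2014, when work began.
B is an ad valorem tax lien and takes priority over every other lien.
Among the remaining liens, by effective date: E (3/8/2014), A (7/8/2014), C (10/10/2014), F (10/30/2014), G (1/2/2015), D (3/5/2015).
D is already junior to G, so the subordination agreement changes nothing.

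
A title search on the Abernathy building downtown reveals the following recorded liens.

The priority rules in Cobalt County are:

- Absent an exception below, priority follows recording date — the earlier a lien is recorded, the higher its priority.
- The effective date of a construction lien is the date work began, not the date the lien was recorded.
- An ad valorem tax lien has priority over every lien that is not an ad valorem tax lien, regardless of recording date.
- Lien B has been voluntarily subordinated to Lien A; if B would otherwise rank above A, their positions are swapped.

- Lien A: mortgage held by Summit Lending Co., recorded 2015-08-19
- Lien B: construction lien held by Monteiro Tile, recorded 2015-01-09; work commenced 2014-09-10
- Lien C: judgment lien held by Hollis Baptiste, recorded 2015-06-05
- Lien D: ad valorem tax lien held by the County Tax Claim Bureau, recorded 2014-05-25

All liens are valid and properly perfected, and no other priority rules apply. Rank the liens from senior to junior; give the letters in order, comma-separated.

D, A, C, B

First, effective dates: B is treated as recorded 2014-09-10, the work-commencement date.
D is an ad valorem tax lien and takes priority over every other lien.
The other liens, earliest effective date first: B (2014-09-10), C (2015-06-05), A (2015-08-19).
The subordination applies — B was senior to A — so B and A swap.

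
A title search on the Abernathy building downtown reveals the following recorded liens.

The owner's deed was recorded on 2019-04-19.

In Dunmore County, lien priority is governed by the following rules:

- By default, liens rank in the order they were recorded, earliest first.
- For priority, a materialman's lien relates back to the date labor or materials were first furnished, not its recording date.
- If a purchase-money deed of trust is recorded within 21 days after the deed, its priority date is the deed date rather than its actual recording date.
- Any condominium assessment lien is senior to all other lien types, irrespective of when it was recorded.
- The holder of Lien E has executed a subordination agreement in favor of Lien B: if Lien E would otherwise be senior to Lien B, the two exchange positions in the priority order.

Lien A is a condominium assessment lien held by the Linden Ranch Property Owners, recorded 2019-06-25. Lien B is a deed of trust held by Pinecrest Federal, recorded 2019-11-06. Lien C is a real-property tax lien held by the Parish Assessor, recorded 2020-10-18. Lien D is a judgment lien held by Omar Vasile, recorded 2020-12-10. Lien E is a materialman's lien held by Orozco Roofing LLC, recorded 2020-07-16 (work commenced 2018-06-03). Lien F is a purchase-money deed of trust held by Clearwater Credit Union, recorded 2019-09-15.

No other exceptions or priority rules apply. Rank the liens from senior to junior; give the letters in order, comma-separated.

Effective dates after the stated exceptions: E's effective date is 2018-06-03, when work began; F was recorded 149 days after the deed — beyond 21 days — so no relation-back applies.
A is a condominium assessment lien, so it outranks all other liens regardless of date.
Ordering the rest by effective date: E (2018-06-03), F (2019-09-15), B (2019-11-06), C (2020-10-18), D (2020-12-10).
The subordination applies — E was senior to B — so E and B swap.

A, B, F, E, C, D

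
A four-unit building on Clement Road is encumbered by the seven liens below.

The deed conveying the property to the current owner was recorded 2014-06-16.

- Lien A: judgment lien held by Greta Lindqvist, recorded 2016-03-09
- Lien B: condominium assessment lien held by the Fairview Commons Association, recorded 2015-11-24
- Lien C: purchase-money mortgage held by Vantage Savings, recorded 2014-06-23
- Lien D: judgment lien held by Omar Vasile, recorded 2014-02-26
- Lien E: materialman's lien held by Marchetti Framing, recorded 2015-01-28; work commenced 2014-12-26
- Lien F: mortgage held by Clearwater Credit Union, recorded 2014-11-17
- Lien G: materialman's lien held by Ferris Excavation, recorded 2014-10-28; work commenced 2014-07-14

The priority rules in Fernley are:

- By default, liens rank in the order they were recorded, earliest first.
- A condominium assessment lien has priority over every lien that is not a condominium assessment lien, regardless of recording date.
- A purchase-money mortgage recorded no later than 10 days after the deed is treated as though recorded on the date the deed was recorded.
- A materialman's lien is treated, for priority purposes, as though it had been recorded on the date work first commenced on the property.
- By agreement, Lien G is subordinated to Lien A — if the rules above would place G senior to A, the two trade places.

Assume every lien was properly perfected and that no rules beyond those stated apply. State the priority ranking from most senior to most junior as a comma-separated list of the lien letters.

Effective dates: C was recorded within the 10-day window, so its effective date is the deed date 2014-06-16; E's effective date is 2014-12-26, when work began; G relates back to 2014-07-14 (work commenced).
B is a condominium assessment lien, so it outranks all other liens regardless of date.
Among the remaining liens, by effective date: D (2014-02-26), C (2014-06-16), G (2014-07-14), F (2014-11-17), E (2014-12-26), A (2016-03-09).
The subordination applies — G was senior to A — so G and A swap.

B, D, C, A, F, E, G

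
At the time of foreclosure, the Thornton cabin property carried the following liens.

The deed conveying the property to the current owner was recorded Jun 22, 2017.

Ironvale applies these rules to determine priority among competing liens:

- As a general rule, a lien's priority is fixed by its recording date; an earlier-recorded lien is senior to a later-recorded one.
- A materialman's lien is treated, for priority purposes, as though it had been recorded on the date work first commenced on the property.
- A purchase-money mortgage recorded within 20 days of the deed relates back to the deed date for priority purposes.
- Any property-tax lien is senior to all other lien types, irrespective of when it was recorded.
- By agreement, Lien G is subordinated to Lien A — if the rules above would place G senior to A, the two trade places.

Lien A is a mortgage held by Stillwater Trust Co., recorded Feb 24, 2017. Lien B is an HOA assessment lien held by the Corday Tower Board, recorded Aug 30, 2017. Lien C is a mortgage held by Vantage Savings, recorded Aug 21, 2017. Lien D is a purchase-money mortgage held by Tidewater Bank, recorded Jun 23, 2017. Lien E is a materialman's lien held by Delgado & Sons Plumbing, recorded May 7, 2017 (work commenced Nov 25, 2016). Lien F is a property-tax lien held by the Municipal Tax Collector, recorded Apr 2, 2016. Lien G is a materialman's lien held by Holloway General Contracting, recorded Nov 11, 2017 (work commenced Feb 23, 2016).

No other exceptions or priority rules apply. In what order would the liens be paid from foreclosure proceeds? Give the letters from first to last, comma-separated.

Effective dates after the stated exceptions: D was recorded within the 20-day window, so its effective date is the deed date Jun 22, 2017; E's effective date is Nov 25, 2016, when work began; G relates back to Feb 23, 2016 (work commenced).
As a property-tax lien, F is senior to every other lien.
Among the remaining liens, by effective date: G (Feb 23, 2016), E (Nov 25, 2016), A (Feb 24, 2017), D (Jun 22, 2017), C (Aug 21, 2017), B (Aug 30, 2017).
G would otherwise be senior to A, so under the subordination agreement G and A exchange positions.

F, A, E, G, D, C, B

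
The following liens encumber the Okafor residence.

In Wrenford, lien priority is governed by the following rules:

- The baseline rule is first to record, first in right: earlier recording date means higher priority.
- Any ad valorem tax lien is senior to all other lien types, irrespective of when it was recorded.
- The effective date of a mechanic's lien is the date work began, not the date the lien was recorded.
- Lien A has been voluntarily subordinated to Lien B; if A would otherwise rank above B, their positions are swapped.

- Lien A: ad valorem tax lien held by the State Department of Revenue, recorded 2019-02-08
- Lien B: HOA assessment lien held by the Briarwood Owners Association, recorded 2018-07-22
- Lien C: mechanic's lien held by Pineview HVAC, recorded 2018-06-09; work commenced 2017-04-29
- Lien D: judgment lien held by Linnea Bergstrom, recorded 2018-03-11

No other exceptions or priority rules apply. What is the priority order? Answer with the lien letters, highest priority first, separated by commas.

B, C, D, A

Adjusting effective dates: C is treated as recorded 2017-04-29, the work-commencement date.
A is an ad valorem tax lien, so it outranks all other liens regardless of date.
Among the remaining liens, by effective date: C (2017-04-29), D (2018-03-11), B (2018-07-22).
A is senior to B before the subordination, so the two trade places.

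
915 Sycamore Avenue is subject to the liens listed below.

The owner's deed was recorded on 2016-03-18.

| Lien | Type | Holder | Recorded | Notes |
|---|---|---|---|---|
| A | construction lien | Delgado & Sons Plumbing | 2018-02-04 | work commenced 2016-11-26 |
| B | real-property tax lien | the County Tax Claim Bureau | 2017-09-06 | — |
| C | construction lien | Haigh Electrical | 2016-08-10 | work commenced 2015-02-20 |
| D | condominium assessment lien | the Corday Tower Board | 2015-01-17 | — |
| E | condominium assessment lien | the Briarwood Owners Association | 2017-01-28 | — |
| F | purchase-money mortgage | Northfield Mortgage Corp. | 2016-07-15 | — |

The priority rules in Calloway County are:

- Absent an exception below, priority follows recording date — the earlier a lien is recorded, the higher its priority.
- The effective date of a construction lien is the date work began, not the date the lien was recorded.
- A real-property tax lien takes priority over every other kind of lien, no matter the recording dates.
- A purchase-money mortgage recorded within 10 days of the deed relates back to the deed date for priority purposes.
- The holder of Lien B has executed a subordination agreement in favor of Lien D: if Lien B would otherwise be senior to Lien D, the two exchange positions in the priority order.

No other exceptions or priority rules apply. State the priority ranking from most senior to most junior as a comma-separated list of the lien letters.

D, B, C, F, A, E

Effective dates after the stated exceptions: A relates back to 2016-11-26 (work commenced); C is treated as recorded 2015-02-20, the work-commencement date; F was recorded 119 days after the deed — beyond 10 days — so no relation-back applies.
As a real-property tax lien, B is senior to every other lien.
Remaining liens by effective date: D (2015-01-17), C (2015-02-20), F (2016-07-15), A (2016-11-26), E (2017-01-28).
B would otherwise be senior to D, so under the subordination agreement B and D exchange positions.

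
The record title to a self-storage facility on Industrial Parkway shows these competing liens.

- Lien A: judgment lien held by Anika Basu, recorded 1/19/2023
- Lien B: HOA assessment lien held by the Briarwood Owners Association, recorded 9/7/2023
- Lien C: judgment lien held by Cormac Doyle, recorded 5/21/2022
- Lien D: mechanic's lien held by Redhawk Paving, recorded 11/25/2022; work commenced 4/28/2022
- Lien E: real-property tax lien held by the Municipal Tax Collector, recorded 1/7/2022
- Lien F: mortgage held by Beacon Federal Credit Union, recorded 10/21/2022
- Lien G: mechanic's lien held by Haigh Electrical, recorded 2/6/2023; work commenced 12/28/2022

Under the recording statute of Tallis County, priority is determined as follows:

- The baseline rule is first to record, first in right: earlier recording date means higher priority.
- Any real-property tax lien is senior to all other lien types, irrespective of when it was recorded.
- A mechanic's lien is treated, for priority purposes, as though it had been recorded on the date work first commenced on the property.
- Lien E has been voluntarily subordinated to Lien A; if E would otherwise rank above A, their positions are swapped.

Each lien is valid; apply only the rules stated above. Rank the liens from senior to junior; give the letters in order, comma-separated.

A, D, C, F, G, E, B

Effective dates after the stated exceptions: D relates back to 4/28/2022 (work commenced); G is treated as recorded 12/28/2022, the work-commencement date.
E, as a real-property tax lien, has superpriority and ranks first.
Ordering the rest by effective date: D (4/28/2022), C (5/21/2022), F (10/21/2022), G (12/28/2022), A (1/19/2023), B (9/7/2023).
The subordination applies — E was senior to A — so E and A swap.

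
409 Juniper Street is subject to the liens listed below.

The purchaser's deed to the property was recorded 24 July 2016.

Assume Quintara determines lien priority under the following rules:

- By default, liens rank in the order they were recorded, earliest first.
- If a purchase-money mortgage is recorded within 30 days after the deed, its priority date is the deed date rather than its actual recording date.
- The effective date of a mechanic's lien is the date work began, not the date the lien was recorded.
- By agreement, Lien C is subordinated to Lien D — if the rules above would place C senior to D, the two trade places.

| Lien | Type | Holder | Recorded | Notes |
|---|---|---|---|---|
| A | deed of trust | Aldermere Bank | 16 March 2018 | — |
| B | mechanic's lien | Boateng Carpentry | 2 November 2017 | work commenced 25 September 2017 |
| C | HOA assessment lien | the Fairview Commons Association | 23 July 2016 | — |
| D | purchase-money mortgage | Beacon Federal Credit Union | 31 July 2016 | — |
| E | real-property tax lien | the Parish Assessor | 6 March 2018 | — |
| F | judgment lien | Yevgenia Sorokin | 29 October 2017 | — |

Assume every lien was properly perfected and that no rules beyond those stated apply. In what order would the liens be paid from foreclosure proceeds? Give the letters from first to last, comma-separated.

D, C, B, F, E, A

Effective dates after the stated exceptions: B relates back to 25 September 2017 (work commenced); D's effective date is the deed date, 24 July 2016.
Ordering by effective date: C (23 July 2016), D (24 July 2016), B (25 September 2017), F (29 October 2017), E (6 March 2018), A (16 March 2018).
C would otherwise be senior to D, so under the subordination agreement C and D exchange positions.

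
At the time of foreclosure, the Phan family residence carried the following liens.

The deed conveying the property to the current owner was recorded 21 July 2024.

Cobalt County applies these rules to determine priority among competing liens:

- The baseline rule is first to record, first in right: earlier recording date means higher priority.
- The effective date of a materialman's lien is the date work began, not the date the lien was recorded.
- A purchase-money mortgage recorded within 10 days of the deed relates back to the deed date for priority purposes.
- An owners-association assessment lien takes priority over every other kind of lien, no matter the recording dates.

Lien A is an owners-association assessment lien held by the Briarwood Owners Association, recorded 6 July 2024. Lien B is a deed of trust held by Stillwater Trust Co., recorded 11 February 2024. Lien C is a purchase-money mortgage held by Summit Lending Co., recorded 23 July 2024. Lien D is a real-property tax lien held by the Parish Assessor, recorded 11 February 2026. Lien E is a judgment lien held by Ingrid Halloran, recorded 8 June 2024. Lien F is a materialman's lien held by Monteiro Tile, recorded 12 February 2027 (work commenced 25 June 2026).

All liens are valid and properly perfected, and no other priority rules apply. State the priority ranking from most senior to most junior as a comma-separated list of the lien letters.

Adjusting effective dates: C was recorded within the 10-day window, so its effective date is the deed date 21 July 2024; F is treated as recorded 25 June 2026, the work-commencement date.
A is an owners-association assessment lien and takes priority over every other lien.
The other liens, earliest effective date first: B (11 February 2024), E (8 June 2024), C (21 July 2024), D (11 February 2026), F (25 June 2026).

A, B, E, C, D, F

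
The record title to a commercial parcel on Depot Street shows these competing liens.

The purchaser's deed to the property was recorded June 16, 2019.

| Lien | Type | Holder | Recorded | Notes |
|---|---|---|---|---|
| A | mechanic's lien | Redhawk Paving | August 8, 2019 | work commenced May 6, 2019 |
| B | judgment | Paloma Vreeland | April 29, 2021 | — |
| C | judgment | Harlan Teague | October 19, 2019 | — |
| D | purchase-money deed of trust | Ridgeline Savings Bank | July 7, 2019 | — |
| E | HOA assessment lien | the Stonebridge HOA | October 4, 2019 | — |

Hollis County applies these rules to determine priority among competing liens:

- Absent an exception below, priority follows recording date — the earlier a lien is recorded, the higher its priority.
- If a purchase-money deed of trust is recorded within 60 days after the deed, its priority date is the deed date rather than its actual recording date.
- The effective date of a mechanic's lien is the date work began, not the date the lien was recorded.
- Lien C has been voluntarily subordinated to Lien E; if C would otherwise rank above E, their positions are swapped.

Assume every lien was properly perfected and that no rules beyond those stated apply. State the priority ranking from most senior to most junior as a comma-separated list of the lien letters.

First, effective dates: A is treated as recorded May 6, 2019, the work-commencement date; D relates back to the deed date June 16, 2019.
By effective date, earliest first: A (May 6, 2019), D (June 16, 2019), E (October 4, 2019), C (October 19, 2019), B (April 29, 2021).
Since C is not senior to E, the subordination leaves the order unchanged.

A, D, E, C, B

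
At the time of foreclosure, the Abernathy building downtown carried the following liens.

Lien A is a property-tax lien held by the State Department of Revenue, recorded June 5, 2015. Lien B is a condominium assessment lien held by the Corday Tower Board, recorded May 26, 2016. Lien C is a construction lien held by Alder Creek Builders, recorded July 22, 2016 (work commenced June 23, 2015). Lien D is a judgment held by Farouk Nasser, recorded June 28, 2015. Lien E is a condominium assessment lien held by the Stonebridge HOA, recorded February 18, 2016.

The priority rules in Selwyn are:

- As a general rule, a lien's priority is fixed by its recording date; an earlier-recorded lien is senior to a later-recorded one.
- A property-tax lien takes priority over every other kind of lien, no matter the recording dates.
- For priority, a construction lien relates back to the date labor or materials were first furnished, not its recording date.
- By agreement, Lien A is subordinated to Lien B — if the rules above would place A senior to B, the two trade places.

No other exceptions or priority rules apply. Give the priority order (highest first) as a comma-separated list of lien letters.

Adjusting effective dates: C's effective date is June 23, 2015, when work began.
A, as a property-tax lien, has superpriority and ranks first.
Remaining liens by effective date: C (June 23, 2015), D (June 28, 2015), E (February 18, 2016), B (May 26, 2016).
A is senior to B before the subordination, so the two trade places.

B, C, D, E, A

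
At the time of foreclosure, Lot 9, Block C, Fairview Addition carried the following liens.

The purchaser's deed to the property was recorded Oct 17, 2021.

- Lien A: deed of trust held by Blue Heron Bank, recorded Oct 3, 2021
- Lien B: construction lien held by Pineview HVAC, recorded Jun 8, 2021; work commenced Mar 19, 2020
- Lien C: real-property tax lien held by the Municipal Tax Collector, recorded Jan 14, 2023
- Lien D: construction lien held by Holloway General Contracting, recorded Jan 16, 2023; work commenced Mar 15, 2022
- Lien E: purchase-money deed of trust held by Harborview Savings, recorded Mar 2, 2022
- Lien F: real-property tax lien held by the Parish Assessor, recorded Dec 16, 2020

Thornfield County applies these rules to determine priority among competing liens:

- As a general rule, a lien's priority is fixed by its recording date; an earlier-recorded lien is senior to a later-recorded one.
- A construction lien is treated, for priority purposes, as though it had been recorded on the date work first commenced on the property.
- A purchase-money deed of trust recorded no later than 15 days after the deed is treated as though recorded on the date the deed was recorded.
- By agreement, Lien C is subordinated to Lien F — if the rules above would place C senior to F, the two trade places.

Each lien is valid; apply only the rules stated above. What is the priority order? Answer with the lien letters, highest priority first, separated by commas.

B, F, A, E, D, C

Effective dates: B is treated as recorded Mar 19, 2020, the work-commencement date; D is treated as recorded Mar 15, 2022, the work-commencement date; E was recorded 136 days after the deed — beyond 15 days — so no relation-back applies.
Sorted by effective date: B (Mar 19, 2020), F (Dec 16, 2020), A (Oct 3, 2021), E (Mar 2, 2022), D (Mar 15, 2022), C (Jan 14, 2023).
C is already junior to F, so the subordination agreement changes nothing.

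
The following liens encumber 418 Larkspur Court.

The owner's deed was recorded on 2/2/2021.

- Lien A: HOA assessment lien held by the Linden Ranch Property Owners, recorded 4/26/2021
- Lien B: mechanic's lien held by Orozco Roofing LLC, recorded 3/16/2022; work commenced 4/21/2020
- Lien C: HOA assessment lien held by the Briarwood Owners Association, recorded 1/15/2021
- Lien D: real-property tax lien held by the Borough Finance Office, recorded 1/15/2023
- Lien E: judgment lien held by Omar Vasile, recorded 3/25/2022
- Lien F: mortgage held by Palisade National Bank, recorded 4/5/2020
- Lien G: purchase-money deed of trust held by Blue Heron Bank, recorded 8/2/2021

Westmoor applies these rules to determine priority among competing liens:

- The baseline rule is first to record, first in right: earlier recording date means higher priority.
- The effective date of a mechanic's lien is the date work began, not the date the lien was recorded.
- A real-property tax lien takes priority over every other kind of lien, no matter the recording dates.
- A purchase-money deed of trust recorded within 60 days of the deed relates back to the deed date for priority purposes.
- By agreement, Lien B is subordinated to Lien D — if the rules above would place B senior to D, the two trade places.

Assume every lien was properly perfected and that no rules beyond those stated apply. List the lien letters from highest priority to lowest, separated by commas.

D, F, B, C, A, G, E

Effective dates after the stated exceptions: B is treated as recorded 4/21/2020, the work-commencement date; G was recorded 181 days after the deed — beyond 60 days — so no relation-back applies.
D is a real-property tax lien, so it outranks all other liens regardless of date.
Remaining liens by effective date: F (4/5/2020), B (4/21/2020), C (1/15/2021), A (4/26/2021), G (8/2/2021), E (3/25/2022).
Since B is not senior to D, the subordination leaves the order unchanged.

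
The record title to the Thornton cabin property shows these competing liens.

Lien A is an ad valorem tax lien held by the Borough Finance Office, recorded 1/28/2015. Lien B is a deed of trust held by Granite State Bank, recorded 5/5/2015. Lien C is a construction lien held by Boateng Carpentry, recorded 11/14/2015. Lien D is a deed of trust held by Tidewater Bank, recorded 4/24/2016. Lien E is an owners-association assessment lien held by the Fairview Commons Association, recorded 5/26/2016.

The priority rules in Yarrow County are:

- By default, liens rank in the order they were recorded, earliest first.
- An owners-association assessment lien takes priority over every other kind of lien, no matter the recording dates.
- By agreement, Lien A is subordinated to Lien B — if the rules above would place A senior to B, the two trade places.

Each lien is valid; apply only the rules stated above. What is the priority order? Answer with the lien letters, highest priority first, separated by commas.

As an owners-association assessment lien, E is senior to every other lien.
Among the remaining liens, by effective date: A (1/28/2015), B (5/5/2015), C (11/14/2015), D (4/24/2016).
A is senior to B before the subordination, so the two trade places.

E, B, A, C, D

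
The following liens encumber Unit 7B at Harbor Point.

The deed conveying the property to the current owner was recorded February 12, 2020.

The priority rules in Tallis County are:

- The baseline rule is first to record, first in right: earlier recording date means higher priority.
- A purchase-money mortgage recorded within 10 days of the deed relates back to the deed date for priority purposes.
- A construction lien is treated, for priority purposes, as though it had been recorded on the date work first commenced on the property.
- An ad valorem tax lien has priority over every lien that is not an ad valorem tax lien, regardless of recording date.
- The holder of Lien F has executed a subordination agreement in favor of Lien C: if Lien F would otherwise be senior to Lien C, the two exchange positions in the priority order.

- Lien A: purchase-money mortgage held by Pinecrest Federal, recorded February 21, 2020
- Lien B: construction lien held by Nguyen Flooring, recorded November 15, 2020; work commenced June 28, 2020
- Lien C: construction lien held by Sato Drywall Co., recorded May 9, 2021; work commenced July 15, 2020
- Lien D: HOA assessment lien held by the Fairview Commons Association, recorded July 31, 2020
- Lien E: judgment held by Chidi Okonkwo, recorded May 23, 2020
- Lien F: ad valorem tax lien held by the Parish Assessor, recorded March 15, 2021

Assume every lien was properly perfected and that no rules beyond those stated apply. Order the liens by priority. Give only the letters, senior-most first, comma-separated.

Effective dates: A relates back to the deed date February 12, 2020; B relates back to June 28, 2020 (work commenced); C's effective date is July 15, 2020, when work began.
F is an ad valorem tax lien and takes priority over every other lien.
The other liens, earliest effective date first: A (February 12, 2020), E (May 23, 2020), B (June 28, 2020), C (July 15, 2020), D (July 31, 2020).
F is senior to C before the subordination, so the two trade places.

C, A, E, B, F, D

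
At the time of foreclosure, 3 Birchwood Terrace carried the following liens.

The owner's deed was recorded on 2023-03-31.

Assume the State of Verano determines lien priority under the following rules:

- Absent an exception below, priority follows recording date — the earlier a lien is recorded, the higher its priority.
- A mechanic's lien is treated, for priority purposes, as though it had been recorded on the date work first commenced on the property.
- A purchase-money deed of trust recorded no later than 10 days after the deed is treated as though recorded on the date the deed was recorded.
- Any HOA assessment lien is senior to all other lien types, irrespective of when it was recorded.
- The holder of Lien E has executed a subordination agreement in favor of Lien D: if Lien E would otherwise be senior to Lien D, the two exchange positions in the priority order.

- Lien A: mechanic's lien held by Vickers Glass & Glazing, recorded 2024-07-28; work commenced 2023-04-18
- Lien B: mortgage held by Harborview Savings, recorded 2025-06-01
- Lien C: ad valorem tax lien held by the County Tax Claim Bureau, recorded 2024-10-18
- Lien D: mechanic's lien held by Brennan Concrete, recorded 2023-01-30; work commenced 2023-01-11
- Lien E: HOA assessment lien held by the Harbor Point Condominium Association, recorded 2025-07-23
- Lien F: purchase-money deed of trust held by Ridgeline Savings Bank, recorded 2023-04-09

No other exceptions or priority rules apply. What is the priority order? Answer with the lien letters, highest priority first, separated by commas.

D, E, F, A, C, B

Effective dates: A relates back to 2023-04-18 (work commenced); D is treated as recorded 2023-01-11, the work-commencement date; F's effective date is the deed date, 2023-03-31.
E is an HOA assessment lien and takes priority over every other lien.
Remaining liens by effective date: D (2023-01-11), F (2023-03-31), A (2023-04-18), C (2024-10-18), B (2025-06-01).
E would otherwise be senior to D, so under the subordination agreement E and D exchange positions.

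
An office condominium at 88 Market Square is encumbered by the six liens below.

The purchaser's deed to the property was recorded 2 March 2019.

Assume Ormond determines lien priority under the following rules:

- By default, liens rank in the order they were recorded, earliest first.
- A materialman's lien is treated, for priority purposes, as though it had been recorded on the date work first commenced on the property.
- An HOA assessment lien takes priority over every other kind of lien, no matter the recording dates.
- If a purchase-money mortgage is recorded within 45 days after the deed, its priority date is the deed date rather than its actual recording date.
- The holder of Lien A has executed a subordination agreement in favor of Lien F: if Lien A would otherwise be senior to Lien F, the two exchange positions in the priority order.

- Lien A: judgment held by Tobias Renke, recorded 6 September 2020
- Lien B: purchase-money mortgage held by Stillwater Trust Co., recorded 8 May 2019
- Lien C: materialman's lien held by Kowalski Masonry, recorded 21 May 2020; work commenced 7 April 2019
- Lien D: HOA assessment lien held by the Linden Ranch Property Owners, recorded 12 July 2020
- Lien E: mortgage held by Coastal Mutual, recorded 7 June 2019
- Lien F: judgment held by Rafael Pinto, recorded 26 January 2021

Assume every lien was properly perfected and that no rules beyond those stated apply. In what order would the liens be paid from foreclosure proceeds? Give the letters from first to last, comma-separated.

D, C, B, E, F, A

Effective dates: B missed the 45-day window (67 days after the deed), so its recording date stands; C relates back to 7 April 2019 (work commenced).
D is an HOA assessment lien, so it outranks all other liens regardless of date.
Among the remaining liens, by effective date: C (7 April 2019), B (8 May 2019), E (7 June 2019), A (6 September 2020), F (26 January 2021).
A would otherwise be senior to F, so under the subordination agreement A and F exchange positions.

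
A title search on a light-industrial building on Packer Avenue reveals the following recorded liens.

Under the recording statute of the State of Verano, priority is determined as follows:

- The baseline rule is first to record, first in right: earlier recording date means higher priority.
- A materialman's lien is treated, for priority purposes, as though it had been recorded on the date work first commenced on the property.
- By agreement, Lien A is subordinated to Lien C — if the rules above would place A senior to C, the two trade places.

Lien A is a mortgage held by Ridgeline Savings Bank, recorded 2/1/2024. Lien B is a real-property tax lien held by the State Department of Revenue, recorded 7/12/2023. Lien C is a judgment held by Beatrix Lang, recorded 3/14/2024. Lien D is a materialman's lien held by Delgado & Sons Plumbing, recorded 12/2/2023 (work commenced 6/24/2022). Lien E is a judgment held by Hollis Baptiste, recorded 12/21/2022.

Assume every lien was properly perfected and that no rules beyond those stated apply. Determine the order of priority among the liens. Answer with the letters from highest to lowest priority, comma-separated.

D, E, B, C, A

Adjusting effective dates: D is treated as recorded 6/24/2022, the work-commencement date.
By effective date: D (6/24/2022), E (12/21/2022), B (7/12/2023), A (2/1/2024), C (3/14/2024).
The subordination applies — A was senior to C — so A and C swap.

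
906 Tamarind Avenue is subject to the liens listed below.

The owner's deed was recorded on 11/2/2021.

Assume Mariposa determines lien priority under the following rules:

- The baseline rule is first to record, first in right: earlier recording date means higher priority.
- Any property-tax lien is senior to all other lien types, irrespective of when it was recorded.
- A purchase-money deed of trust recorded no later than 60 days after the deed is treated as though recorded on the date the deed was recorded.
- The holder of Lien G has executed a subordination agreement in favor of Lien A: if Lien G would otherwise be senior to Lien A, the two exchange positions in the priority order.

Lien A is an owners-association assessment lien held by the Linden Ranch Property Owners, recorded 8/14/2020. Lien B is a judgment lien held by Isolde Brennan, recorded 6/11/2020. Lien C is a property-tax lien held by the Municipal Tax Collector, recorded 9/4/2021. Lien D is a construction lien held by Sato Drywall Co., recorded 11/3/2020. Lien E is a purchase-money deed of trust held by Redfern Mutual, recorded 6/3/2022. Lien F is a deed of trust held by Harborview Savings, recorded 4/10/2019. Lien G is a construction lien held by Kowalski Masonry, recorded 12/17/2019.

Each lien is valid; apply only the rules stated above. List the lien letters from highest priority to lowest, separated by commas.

First, effective dates: E was recorded 213 days after the deed — beyond 60 days — so no relation-back applies.
C is a property-tax lien, so it outranks all other liens regardless of date.
Remaining liens by effective date: F (4/10/2019), G (12/17/2019), B (6/11/2020), A (8/14/2020), D (11/3/2020), E (6/3/2022).
Because G would otherwise rank above A, the subordination swaps them.

C, F, A, B, G, D, E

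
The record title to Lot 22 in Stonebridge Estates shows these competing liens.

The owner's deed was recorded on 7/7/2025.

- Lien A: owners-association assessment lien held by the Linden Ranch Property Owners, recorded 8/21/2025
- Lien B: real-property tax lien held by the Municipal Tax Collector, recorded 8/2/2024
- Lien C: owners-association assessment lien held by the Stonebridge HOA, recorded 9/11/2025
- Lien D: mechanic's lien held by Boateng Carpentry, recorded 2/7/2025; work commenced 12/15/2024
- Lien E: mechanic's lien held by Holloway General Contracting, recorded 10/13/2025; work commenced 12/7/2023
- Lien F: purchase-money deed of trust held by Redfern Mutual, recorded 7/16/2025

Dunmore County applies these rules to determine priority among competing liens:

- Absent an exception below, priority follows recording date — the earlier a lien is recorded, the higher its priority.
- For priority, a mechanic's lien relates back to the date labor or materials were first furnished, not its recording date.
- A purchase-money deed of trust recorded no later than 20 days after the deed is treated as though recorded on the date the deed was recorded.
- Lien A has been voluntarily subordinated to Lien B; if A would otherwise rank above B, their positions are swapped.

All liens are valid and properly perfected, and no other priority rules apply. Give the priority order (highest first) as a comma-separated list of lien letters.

E, B, D, F, A, C

Adjusting effective dates: D relates back to 12/15/2024 (work commenced); E's effective date is 12/7/2023, when work began; F relates back to the deed date 7/7/2025.
By effective date, earliest first: E (12/7/2023), B (8/2/2024), D (12/15/2024), F (7/7/2025), A (8/21/2025), C (9/11/2025).
A already ranks below B; the subordination has no effect.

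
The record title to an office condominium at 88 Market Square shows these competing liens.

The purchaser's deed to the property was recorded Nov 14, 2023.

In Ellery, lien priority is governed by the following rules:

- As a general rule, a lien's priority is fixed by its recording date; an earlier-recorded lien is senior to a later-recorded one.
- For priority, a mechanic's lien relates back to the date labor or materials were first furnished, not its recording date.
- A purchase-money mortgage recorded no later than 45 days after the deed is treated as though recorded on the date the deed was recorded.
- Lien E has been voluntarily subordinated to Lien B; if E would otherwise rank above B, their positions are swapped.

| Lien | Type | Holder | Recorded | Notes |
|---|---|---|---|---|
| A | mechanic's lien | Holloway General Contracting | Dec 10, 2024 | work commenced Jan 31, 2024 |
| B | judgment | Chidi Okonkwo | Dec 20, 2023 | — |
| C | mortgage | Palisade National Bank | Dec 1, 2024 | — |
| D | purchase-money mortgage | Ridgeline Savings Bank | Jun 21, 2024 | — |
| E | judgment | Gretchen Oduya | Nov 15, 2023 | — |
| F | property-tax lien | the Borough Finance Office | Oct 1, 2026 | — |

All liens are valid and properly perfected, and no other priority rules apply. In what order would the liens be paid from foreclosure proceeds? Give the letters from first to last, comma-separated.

Adjusting effective dates: A's effective date is Jan 31, 2024, when work began; D was recorded 220 days after the deed, outside the 45-day window, so it keeps its recording date.
By effective date: E (Nov 15, 2023), B (Dec 20, 2023), A (Jan 31, 2024), D (Jun 21, 2024), C (Dec 1, 2024), F (Oct 1, 2026).
Because E would otherwise rank above B, the subordination swaps them.

B, E, A, D, C, F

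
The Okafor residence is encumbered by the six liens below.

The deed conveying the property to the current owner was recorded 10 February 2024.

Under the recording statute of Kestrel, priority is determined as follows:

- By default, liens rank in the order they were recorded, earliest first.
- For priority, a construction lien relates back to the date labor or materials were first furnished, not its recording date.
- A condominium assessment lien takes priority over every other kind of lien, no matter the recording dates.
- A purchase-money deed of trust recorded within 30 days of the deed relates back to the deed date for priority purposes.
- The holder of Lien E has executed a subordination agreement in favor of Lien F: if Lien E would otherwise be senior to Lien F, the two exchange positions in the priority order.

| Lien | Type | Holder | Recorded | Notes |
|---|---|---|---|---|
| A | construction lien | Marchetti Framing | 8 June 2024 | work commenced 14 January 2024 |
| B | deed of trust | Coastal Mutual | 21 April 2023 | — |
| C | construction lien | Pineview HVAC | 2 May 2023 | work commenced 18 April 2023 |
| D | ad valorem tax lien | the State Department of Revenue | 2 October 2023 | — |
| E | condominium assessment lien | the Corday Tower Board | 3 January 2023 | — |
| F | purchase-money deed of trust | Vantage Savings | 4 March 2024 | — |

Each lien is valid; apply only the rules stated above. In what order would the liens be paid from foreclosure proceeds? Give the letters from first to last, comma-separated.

F, C, B, D, A, E

First, effective dates: A's effective date is 14 January 2024, when work began; C relates back to 18 April 2023 (work commenced); F relates back to the deed date 10 February 2024.
E is a condominium assessment lien and takes priority over every other lien.
Ordering the rest by effective date: C (18 April 2023), B (21 April 2023), D (2 October 2023), A (14 January 2024), F (10 February 2024).
E would otherwise be senior to F, so under the subordination agreement E and F exchange positions.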